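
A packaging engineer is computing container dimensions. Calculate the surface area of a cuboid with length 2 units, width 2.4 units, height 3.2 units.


Shape: rectangular prism
l = 2 units, w = 2.4 units, h = 3.2 units
Formula: SA = 2(lw + lh + wh)
lw = 4.8, lh = 6.4, wh = 7.68
lw + lh + wh = 18.88
SA = 2 * 18.88
SA = 37.76
37.76 units^2


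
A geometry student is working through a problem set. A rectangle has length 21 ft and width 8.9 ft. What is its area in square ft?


Shape: rectangle
Length l = 21 ft, Width w = 8.9 ft
Formula: A = l * w
A = 21 * 8.9
A = 186.9
186.9 ft^2


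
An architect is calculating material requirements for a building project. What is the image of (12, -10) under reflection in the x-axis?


Transformation: reflection
Original point: (12, -10)
Rule for reflection over the x-axis: (x, y) -> (x, -y)
Apply: (12, -10) -> (12, 10)
(12, 10)


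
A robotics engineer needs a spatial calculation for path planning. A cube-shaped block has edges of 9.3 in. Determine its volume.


Shape: cube
Side s = 9.3 in
Formula: V = s^3
V = 9.3 * 9.3 * 9.3
V = 86.49 * 9.3
V = 804.357
804.357 in^3


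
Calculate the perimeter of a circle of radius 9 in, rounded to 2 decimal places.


Shape: circle
Radius r = 9 in
Formula: C = 2 * pi * r
C = 2 * pi * 9
C = 18 * pi
C = 56.55
56.55 in


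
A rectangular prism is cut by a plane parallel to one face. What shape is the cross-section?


Solid: rectangular prism
Cutting plane: parallel to one face
Visualize the intersection of the plane with the solid's surface.
The boundary of the cut region is a rectangle.
rectangle


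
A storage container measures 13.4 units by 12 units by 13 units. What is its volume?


Shape: rectangular prism
l = 13.4 units, w = 12 units, h = 13 units
Formula: V = l * w * h
V = 13.4 * 12 * 13
V = 160.8 * 13
V = 2090.4
2090.4 units^3


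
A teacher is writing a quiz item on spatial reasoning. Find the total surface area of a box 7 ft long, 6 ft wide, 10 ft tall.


Shape: rectangular prism
l = 7 ft, w = 6 ft, h = 10 ft
Formula: SA = 2(lw + lh + wh)
lw = 42, lh = 70, wh = 60
lw + lh + wh = 172
SA = 2 * 172
SA = 344
344 ft^2


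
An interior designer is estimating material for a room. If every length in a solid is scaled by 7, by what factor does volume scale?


Linear scale factor k = 7
Rule: under a linear scaling by k, volumes scale by k^3.
k^3 = 7 * 7 * 7
k^3 = 49 * 7
k^3 = 343
Volume scales by a factor of 343.
343 (dimensionless)


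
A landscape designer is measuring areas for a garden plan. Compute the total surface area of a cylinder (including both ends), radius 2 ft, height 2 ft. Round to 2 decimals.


Shape: closed cylinder
Radius r = 2 ft, Height h = 2 ft
Formula: SA = 2*pi*r^2 + 2*pi*r*h = 2*pi*r*(r + h)
r + h = 4
2 * r * (r + h) = 2 * 2 * 4 = 16
SA = 16 * pi
SA = 50.27
50.27 ft^2


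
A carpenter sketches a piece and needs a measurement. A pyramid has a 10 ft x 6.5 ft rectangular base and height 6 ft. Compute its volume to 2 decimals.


Shape: rectangular pyramid
Base: 10 ft x 6.5 ft, Height h = 6 ft
Formula: V = (1/3) * base_area * h
base_area = 10 * 6.5 = 65
base_area * h = 65 * 6 = 390
V = 390 / 3
V = 130
130 ft^3


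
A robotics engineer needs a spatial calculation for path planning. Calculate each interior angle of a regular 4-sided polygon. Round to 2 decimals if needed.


Shape: regular square (4 sides)
Formula: interior angle = (n - 2) * 180 / n
(n - 2) = 2
(n - 2) * 180 = 360
angle = 360 / 4
angle = 90
90 degrees


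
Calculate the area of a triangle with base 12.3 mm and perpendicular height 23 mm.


Shape: triangle
Base b = 12.3 mm, Height h = 23 mm
Formula: A = (1/2) * b * h
A = 0.5 * 12.3 * 23
A = 0.5 * 282.9
A = 141.45
141.45 mm^2


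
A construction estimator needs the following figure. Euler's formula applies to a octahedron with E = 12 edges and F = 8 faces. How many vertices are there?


Polyhedron: octahedron
Euler's formula for convex polyhedra: V - E + F = 2
Given: E = 12 edges and F = 8 faces
Solve for V:
V = 2 + E - F = 2 + 12 - 8 = 6
6 vertices


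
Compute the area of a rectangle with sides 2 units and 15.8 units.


Shape: rectangle
Length l = 2 units, Width w = 15.8 units
Formula: A = l * w
A = 2 * 15.8
A = 31.6
31.6 units^2


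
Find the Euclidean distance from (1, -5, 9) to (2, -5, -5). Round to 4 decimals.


3D distance between two points
P1 = (1, -5, 9), P2 = (2, -5, -5)
Formula: d = sqrt((x2-x1)^2 + (y2-y1)^2 + (z2-z1)^2)
dx = 2 - 1 = 1
dy = -5 - -5 = 0
dz = -5 - 9 = -14
dx^2 + dy^2 + dz^2 = 1 + 0 + 196 = 197
d = sqrt(197)
d = 14.0357
14.0357 units


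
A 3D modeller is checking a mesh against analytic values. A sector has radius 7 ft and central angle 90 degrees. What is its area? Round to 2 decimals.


Shape: circular sector
Radius r = 7 ft, Angle = 90 degrees
Formula: A = (angle/360) * pi * r^2
r^2 = 49
Fraction of circle = 90/360
A = (90/360) * pi * 49
A = 12.25 * pi
A = 38.48
38.48 ft^2


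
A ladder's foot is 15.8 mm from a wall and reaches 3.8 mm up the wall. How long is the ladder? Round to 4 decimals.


Shape: right triangle
Legs a = 15.8 mm, b = 3.8 mm
Formula: c = sqrt(a^2 + b^2)
a^2 = 249.64, b^2 = 14.44
a^2 + b^2 = 264.08
c = sqrt(264.08)
c = 16.2505
16.2505 mm


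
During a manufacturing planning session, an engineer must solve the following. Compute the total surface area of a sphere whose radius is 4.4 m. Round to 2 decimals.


Shape: sphere
Radius r = 4.4 m
Formula: SA = 4 * pi * r^2
r^2 = 19.36
SA = 4 * pi * 19.36
SA = 77.44 * pi
SA = 243.28
243.28 m^2


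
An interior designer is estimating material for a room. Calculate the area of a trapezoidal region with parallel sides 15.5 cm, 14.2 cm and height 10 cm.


Shape: trapezoid
Parallel sides a = 15.5 cm, b = 14.2 cm; Height h = 10 cm
Formula: A = (a + b) * h / 2
a + b = 15.5 + 14.2 = 29.7
A = 29.7 * 10 / 2
A = 297 / 2
A = 148.5
148.5 cm^2


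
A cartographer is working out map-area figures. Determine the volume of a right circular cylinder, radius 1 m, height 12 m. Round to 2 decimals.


Shape: cylinder
Radius r = 1 m, Height h = 12 m
Formula: V = pi * r^2 * h
r^2 = 1
V = pi * 1 * 12
V = 12 * pi
V = 37.7
37.7 m^3


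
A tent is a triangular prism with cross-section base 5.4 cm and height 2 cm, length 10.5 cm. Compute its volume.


Shape: triangular prism
Triangle base = 5.4 cm, triangle height = 2 cm, prism length L = 10.5 cm
Formula: V = (1/2 * b * h_tri) * L
Cross-section area = 0.5 * 5.4 * 2 = 5.4
V = 5.4 * 10.5
V = 56.7
56.7 cm^3


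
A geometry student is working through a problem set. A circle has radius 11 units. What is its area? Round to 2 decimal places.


Shape: circle
Radius r = 11 units
Formula: A = pi * r^2
r^2 = 11^2 = 121
A = pi * 121
A = 380.13
380.13 units^2


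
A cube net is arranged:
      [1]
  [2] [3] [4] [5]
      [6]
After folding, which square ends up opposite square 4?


Net: cross layout. Take square 3 as the base (bottom).
Fold the four squares in the horizontal row up around 3: 2 -> left, 4 -> right, 5 wraps to the top.
Fold 1 and 6 up from 3: 1 -> back, 6 -> front.
Opposite pairs are therefore: (1, 6), (2, 4), (3, 5).
Face 4 is opposite face 2.
face 2


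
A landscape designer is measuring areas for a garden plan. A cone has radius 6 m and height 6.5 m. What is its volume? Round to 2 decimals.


Shape: cone
Radius r = 6 m, Height h = 6.5 m
Formula: V = (1/3) * pi * r^2 * h
r^2 = 36
pi * r^2 * h = pi * 36 * 6.5 = 234 * pi
V = 234 * pi / 3
V = 245.04
245.04 m^3


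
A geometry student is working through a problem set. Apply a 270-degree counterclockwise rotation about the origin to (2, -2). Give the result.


Transformation: rotation about the origin
Original point: (2, -2)
Rule for 270 deg counterclockwise: (x, y) -> (y, -x)
Apply: (2, -2) -> (-2, -2)
(-2, -2)


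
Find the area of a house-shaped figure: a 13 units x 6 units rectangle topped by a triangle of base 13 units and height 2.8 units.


Composite shape: rectangle + triangle
Rectangle area = 13 * 6 = 78
Triangle area = 0.5 * 13 * 2.8 = 18.2
Total = 78 + 18.2
Total = 96.2
96.2 units^2


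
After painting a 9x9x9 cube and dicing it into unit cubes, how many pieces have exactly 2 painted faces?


Large cube: 9 x 9 x 9, cut into unit cubes.
n = 9, so n - 2 = 7
Cubes with 2 painted faces lie along the edges, excluding corners.
A cube has 12 edges; each contributes (n - 2) = 7 such cubes.
Count = 12 * 7 = 84
84 unit cubes


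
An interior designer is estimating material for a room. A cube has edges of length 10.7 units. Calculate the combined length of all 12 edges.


Shape: cube
Side s = 10.7 units
A cube has 12 edges, all equal.
Formula: total edge length = 12 * s
Total = 12 * 10.7
Total = 128.4
128.4 units


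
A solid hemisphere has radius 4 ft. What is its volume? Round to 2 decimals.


Shape: hemisphere (half of a sphere)
Radius r = 4 ft
Formula: V = (1/2) * (4/3) * pi * r^3 = (2/3) * pi * r^3
r^3 = 64
(2/3) * 64 = 42.666667
V = 42.666667 * pi
V = 134.04
134.04 ft^3


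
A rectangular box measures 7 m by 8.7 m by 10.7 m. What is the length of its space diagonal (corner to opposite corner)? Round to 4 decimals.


Shape: rectangular box (space diagonal)
l = 7 m, w = 8.7 m, h = 10.7 m
Visualize: the diagonal of the base, then a right triangle with that diagonal and the height.
Formula: d = sqrt(l^2 + w^2 + h^2)
l^2 + w^2 + h^2 = 49 + 75.69 + 114.49 = 239.18
d = sqrt(239.18)
d = 15.4654
15.4654 m


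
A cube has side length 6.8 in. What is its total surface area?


Shape: cube
Side s = 6.8 in
A cube has 6 square faces.
Formula: SA = 6 * s^2
s^2 = 46.24
SA = 6 * 46.24
SA = 277.44
277.44 in^2


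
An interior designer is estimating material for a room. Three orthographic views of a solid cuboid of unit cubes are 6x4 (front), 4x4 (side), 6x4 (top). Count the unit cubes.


Orthographic views of a solid rectangular block:
Front view 6 x 4 -> length = 6, height = 4
Side view 4 x 4 -> width = 4, height = 4 (consistent)
Top view 6 x 4 -> confirms length = 6, width = 4
The block is 6 x 4 x 4.
Total unit cubes = 6 * 4 * 4 = 96
96 unit cubes


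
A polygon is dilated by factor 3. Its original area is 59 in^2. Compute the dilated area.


Linear scale factor k = 3
Original area = 59 in^2
Rule: under a linear scaling by k, areas scale by k^2.
k^2 = 3^2 = 9
New area = 59 * 9
New area = 531
531 in^2


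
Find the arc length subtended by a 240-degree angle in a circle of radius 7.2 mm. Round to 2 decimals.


Shape: circular arc
Radius r = 7.2 mm, Angle = 240 degrees
Formula: L = (angle/360) * 2 * pi * r
2 * pi * r = 14.4 * pi
L = (240/360) * 14.4 * pi
L = 9.6 * pi
L = 30.16
30.16 mm


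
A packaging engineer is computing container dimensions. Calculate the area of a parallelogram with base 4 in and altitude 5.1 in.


Shape: parallelogram
Base b = 4 in, Height h = 5.1 in
Formula: A = b * h
A = 4 * 5.1
A = 20.4
20.4 in^2


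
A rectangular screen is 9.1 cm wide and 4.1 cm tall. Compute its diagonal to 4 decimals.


Shape: rectangle (diagonal via Pythagoras)
Sides: 9.1 cm and 4.1 cm
Formula: d = sqrt(l^2 + w^2)
l^2 = 82.81, w^2 = 16.81
l^2 + w^2 = 99.62
d = sqrt(99.62)
d = 9.981
9.981 cm


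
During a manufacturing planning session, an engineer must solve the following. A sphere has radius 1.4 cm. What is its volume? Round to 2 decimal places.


Shape: sphere
Radius r = 1.4 cm
Formula: V = (4/3) * pi * r^3
r^3 = 2.744
(4/3) * 2.744 = 3.658667
V = 3.658667 * pi
V = 11.49
11.49 cm^3


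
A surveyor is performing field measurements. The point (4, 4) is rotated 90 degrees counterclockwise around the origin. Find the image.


Transformation: rotation about the origin
Original point: (4, 4)
Rule for 90 deg counterclockwise: (x, y) -> (-y, x)
Apply: (4, 4) -> (-4, 4)
(-4, 4)


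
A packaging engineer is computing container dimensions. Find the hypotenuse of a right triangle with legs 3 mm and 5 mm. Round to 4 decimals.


Shape: right triangle
Legs a = 3 mm, b = 5 mm
Formula: c = sqrt(a^2 + b^2)
a^2 = 9, b^2 = 25
a^2 + b^2 = 34
c = sqrt(34)
c = 5.831
5.831 mm


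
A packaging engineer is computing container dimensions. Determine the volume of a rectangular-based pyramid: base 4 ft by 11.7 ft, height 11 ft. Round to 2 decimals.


Shape: rectangular pyramid
Base: 4 ft x 11.7 ft, Height h = 11 ft
Formula: V = (1/3) * base_area * h
base_area = 4 * 11.7 = 46.8
base_area * h = 46.8 * 11 = 514.8
V = 514.8 / 3
V = 171.6
171.6 ft^3


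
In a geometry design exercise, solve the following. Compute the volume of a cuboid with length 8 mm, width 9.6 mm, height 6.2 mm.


Shape: rectangular prism
l = 8 mm, w = 9.6 mm, h = 6.2 mm
Formula: V = l * w * h
V = 8 * 9.6 * 6.2
V = 76.8 * 6.2
V = 476.16
476.16 mm^3


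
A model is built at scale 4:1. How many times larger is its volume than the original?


Linear scale factor k = 4
Rule: under a linear scaling by k, volumes scale by k^3.
k^3 = 4 * 4 * 4
k^3 = 16 * 4
k^3 = 64
Volume scales by a factor of 64.
64 (dimensionless)


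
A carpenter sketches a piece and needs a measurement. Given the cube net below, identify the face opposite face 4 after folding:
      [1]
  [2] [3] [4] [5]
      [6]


Net: cross layout. Take square 3 as the base (bottom).
Fold the four squares in the horizontal row up around 3: 2 -> left, 4 -> right, 5 wraps to the top.
Fold 1 and 6 up from 3: 1 -> back, 6 -> front.
Opposite pairs are therefore: (1, 6), (2, 4), (3, 5).
Face 4 is opposite face 2.
face 2


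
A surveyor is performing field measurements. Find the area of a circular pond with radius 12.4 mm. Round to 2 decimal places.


Shape: circle
Radius r = 12.4 mm
Formula: A = pi * r^2
r^2 = 12.4^2 = 153.76
A = pi * 153.76
A = 483.05
483.05 mm^2


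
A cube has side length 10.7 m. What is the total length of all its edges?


Shape: cube
Side s = 10.7 m
A cube has 12 edges, all equal.
Formula: total edge length = 12 * s
Total = 12 * 10.7
Total = 128.4
128.4 m


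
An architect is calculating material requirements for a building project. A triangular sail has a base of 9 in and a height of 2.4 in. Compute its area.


Shape: triangle
Base b = 9 in, Height h = 2.4 in
Formula: A = (1/2) * b * h
A = 0.5 * 9 * 2.4
A = 0.5 * 21.6
A = 10.8
10.8 in^2


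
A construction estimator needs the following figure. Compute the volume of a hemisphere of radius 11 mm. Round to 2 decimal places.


Shape: hemisphere (half of a sphere)
Radius r = 11 mm
Formula: V = (1/2) * (4/3) * pi * r^3 = (2/3) * pi * r^3
r^3 = 1331
(2/3) * 1331 = 887.333333
V = 887.333333 * pi
V = 2787.64
2787.64 mm^3


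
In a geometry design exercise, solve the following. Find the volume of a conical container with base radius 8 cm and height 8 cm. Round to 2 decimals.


Shape: cone
Radius r = 8 cm, Height h = 8 cm
Formula: V = (1/3) * pi * r^2 * h
r^2 = 64
pi * r^2 * h = pi * 64 * 8 = 512 * pi
V = 512 * pi / 3
V = 536.17
536.17 cm^3


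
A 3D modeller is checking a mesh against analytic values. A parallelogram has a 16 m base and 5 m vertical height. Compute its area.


Shape: parallelogram
Base b = 16 m, Height h = 5 m
Formula: A = b * h
A = 16 * 5
A = 80
80 m^2


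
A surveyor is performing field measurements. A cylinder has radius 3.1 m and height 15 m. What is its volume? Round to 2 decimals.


Shape: cylinder
Radius r = 3.1 m, Height h = 15 m
Formula: V = pi * r^2 * h
r^2 = 9.61
V = pi * 9.61 * 15
V = 144.15 * pi
V = 452.86
452.86 m^3


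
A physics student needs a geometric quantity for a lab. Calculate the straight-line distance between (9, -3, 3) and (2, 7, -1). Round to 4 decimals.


3D distance between two points
P1 = (9, -3, 3), P2 = (2, 7, -1)
Formula: d = sqrt((x2-x1)^2 + (y2-y1)^2 + (z2-z1)^2)
dx = 2 - 9 = -7
dy = 7 - -3 = 10
dz = -1 - 3 = -4
dx^2 + dy^2 + dz^2 = 49 + 100 + 16 = 165
d = sqrt(165)
d = 12.8452
12.8452 units


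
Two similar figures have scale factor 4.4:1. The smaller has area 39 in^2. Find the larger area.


Linear scale factor k = 4.4
Original area = 39 in^2
Rule: under a linear scaling by k, areas scale by k^2.
k^2 = 4.4^2 = 19.36
New area = 39 * 19.36
New area = 755.04
755.04 in^2


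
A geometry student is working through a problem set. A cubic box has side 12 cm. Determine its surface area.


Shape: cube
Side s = 12 cm
A cube has 6 square faces.
Formula: SA = 6 * s^2
s^2 = 144
SA = 6 * 144
SA = 864
864 cm^2


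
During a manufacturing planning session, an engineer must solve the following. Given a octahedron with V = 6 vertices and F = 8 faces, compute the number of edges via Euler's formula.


Polyhedron: octahedron
Euler's formula for convex polyhedra: V - E + F = 2
Given: V = 6 vertices and F = 8 faces
Solve for E:
E = V + F - 2 = 6 + 8 - 2 = 12
12 edges


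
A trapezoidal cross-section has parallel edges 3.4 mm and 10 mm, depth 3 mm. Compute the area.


Shape: trapezoid
Parallel sides a = 3.4 mm, b = 10 mm; Height h = 3 mm
Formula: A = (a + b) * h / 2
a + b = 3.4 + 10 = 13.4
A = 13.4 * 3 / 2
A = 40.2 / 2
A = 20.1
20.1 mm^2


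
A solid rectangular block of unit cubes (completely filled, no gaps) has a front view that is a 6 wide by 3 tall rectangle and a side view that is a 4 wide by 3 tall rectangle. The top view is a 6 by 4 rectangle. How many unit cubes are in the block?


Orthographic views of a solid rectangular block:
Front view 6 x 3 -> length = 6, height = 3
Side view 4 x 3 -> width = 4, height = 3 (consistent)
Top view 6 x 4 -> confirms length = 6, width = 4
The block is 6 x 4 x 3.
Total unit cubes = 6 * 4 * 3 = 72
72 unit cubes


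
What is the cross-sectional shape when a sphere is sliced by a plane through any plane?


Solid: sphere
Cutting plane: through any plane
Visualize the intersection of the plane with the solid's surface.
The boundary of the cut region is a circle.
circle


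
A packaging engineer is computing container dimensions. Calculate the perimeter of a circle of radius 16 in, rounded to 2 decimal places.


Shape: circle
Radius r = 16 in
Formula: C = 2 * pi * r
C = 2 * pi * 16
C = 32 * pi
C = 100.53
100.53 in


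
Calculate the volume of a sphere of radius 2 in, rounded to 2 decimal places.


Shape: sphere
Radius r = 2 in
Formula: V = (4/3) * pi * r^3
r^3 = 8
(4/3) * 8 = 10.666667
V = 10.666667 * pi
V = 33.51
33.51 in^3


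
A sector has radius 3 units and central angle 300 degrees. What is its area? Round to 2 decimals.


Shape: circular sector
Radius r = 3 units, Angle = 300 degrees
Formula: A = (angle/360) * pi * r^2
r^2 = 9
Fraction of circle = 300/360
A = (300/360) * pi * 9
A = 7.5 * pi
A = 23.56
23.56 units^2


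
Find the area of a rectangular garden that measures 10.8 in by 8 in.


Shape: rectangle
Length l = 10.8 in, Width w = 8 in
Formula: A = l * w
A = 10.8 * 8
A = 86.4
86.4 in^2


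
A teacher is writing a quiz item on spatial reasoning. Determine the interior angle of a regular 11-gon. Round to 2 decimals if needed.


Shape: regular hendecagon (11 sides)
Formula: interior angle = (n - 2) * 180 / n
(n - 2) = 9
(n - 2) * 180 = 1620
angle = 1620 / 11
angle = 147.27
147.27 degrees


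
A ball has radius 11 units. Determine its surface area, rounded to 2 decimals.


Shape: sphere
Radius r = 11 units
Formula: SA = 4 * pi * r^2
r^2 = 121
SA = 4 * pi * 121
SA = 484 * pi
SA = 1520.53
1520.53 units^2


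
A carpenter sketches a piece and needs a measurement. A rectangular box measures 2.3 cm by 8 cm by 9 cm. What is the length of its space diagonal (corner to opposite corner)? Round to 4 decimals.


Shape: rectangular box (space diagonal)
l = 2.3 cm, w = 8 cm, h = 9 cm
Visualize: the diagonal of the base, then a right triangle with that diagonal and the height.
Formula: d = sqrt(l^2 + w^2 + h^2)
l^2 + w^2 + h^2 = 5.29 + 64 + 81 = 150.29
d = sqrt(150.29)
d = 12.2593
12.2593 cm


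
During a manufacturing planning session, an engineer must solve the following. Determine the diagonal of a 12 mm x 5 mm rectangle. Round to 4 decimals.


Shape: rectangle (diagonal via Pythagoras)
Sides: 12 mm and 5 mm
Formula: d = sqrt(l^2 + w^2)
l^2 = 144, w^2 = 25
l^2 + w^2 = 169
d = sqrt(169)
d = 13.0
13 mm


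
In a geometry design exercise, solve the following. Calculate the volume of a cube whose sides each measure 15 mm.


Shape: cube
Side s = 15 mm
Formula: V = s^3
V = 15 * 15 * 15
V = 225 * 15
V = 3375
3375 mm^3


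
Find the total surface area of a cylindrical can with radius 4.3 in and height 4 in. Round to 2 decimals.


Shape: closed cylinder
Radius r = 4.3 in, Height h = 4 in
Formula: SA = 2*pi*r^2 + 2*pi*r*h = 2*pi*r*(r + h)
r + h = 8.3
2 * r * (r + h) = 2 * 4.3 * 8.3 = 71.38
SA = 71.38 * pi
SA = 224.25
224.25 in^2


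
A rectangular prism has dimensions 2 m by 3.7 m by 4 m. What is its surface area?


Shape: rectangular prism
l = 2 m, w = 3.7 m, h = 4 m
Formula: SA = 2(lw + lh + wh)
lw = 7.4, lh = 8, wh = 14.8
lw + lh + wh = 30.2
SA = 2 * 30.2
SA = 60.4
60.4 m^2


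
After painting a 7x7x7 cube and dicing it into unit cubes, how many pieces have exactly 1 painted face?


Large cube: 7 x 7 x 7, cut into unit cubes.
n = 7, so n - 2 = 5
Cubes with 1 painted face lie in the interior of each face.
A cube has 6 faces; each contributes (n - 2)^2 = 25 such cubes.
Count = 6 * 25 = 150
150 unit cubes


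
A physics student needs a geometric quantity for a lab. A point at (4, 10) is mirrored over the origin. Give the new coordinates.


Transformation: reflection
Original point: (4, 10)
Rule for reflection through the origin: (x, y) -> (-x, -y)
Apply: (4, 10) -> (-4, -10)
(-4, -10)


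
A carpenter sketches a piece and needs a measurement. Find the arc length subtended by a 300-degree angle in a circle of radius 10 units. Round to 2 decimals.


Shape: circular arc
Radius r = 10 units, Angle = 300 degrees
Formula: L = (angle/360) * 2 * pi * r
2 * pi * r = 20 * pi
L = (300/360) * 20 * pi
L = 16.666667 * pi
L = 52.36
52.36 units


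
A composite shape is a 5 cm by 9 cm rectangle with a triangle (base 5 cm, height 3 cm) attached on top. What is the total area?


Composite shape: rectangle + triangle
Rectangle area = 5 * 9 = 45
Triangle area = 0.5 * 5 * 3 = 7.5
Total = 45 + 7.5
Total = 52.5
52.5 cm^2


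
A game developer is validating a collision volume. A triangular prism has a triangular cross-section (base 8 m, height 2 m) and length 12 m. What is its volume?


Shape: triangular prism
Triangle base = 8 m, triangle height = 2 m, prism length L = 12 m
Formula: V = (1/2 * b * h_tri) * L
Cross-section area = 0.5 * 8 * 2 = 8
V = 8 * 12
V = 96
96 m^3


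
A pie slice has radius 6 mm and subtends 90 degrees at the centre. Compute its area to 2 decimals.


Shape: circular sector
Radius r = 6 mm, Angle = 90 degrees
Formula: A = (angle/360) * pi * r^2
r^2 = 36
Fraction of circle = 90/360
A = (90/360) * pi * 36
A = 9 * pi
A = 28.27
28.27 mm^2


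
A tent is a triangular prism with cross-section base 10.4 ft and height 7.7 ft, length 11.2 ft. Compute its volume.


Shape: triangular prism
Triangle base = 10.4 ft, triangle height = 7.7 ft, prism length L = 11.2 ft
Formula: V = (1/2 * b * h_tri) * L
Cross-section area = 0.5 * 10.4 * 7.7 = 40.04
V = 40.04 * 11.2
V = 448.448
448.448 ft^3


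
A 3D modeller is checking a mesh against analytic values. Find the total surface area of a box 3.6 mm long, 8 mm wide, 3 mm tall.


Shape: rectangular prism
l = 3.6 mm, w = 8 mm, h = 3 mm
Formula: SA = 2(lw + lh + wh)
lw = 28.8, lh = 10.8, wh = 24
lw + lh + wh = 63.6
SA = 2 * 63.6
SA = 127.2
127.2 mm^2


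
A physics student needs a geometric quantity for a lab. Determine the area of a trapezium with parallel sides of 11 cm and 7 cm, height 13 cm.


Shape: trapezoid
Parallel sides a = 11 cm, b = 7 cm; Height h = 13 cm
Formula: A = (a + b) * h / 2
a + b = 11 + 7 = 18
A = 18 * 13 / 2
A = 234 / 2
A = 117
117 cm^2


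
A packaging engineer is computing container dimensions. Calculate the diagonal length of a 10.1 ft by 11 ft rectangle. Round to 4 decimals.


Shape: rectangle (diagonal via Pythagoras)
Sides: 10.1 ft and 11 ft
Formula: d = sqrt(l^2 + w^2)
l^2 = 102.01, w^2 = 121
l^2 + w^2 = 223.01
d = sqrt(223.01)
d = 14.9335
14.9335 ft


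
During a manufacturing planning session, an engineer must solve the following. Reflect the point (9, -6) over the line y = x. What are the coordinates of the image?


Transformation: reflection
Original point: (9, -6)
Rule for reflection over y = x: (x, y) -> (y, x)
Apply: (9, -6) -> (-6, 9)
(-6, 9)


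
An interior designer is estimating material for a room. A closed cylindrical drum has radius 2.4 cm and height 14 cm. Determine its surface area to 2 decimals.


Shape: closed cylinder
Radius r = 2.4 cm, Height h = 14 cm
Formula: SA = 2*pi*r^2 + 2*pi*r*h = 2*pi*r*(r + h)
r + h = 16.4
2 * r * (r + h) = 2 * 2.4 * 16.4 = 78.72
SA = 78.72 * pi
SA = 247.31
247.31 cm^2


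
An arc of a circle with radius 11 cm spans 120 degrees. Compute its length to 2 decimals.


Shape: circular arc
Radius r = 11 cm, Angle = 120 degrees
Formula: L = (angle/360) * 2 * pi * r
2 * pi * r = 22 * pi
L = (120/360) * 22 * pi
L = 7.333333 * pi
L = 23.04
23.04 cm


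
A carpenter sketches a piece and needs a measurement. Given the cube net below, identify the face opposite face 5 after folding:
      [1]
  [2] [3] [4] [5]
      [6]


Net: cross layout. Take square 3 as the base (bottom).
Fold the four squares in the horizontal row up around 3: 2 -> left, 4 -> right, 5 wraps to the top.
Fold 1 and 6 up from 3: 1 -> back, 6 -> front.
Opposite pairs are therefore: (1, 6), (2, 4), (3, 5).
Face 5 is opposite face 3.
face 3


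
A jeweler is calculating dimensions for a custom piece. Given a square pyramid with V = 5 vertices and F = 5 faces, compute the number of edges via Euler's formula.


Polyhedron: square pyramid
Euler's formula for convex polyhedra: V - E + F = 2
Given: V = 5 vertices and F = 5 faces
Solve for E:
E = V + F - 2 = 5 + 5 - 2 = 8
8 edges


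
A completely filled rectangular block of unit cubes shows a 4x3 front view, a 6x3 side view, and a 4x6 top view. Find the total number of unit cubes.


Orthographic views of a solid rectangular block:
Front view 4 x 3 -> length = 4, height = 3
Side view 6 x 3 -> width = 6, height = 3 (consistent)
Top view 4 x 6 -> confirms length = 4, width = 6
The block is 4 x 6 x 3.
Total unit cubes = 4 * 6 * 3 = 72
72 unit cubes


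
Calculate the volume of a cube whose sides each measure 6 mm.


Shape: cube
Side s = 6 mm
Formula: V = s^3
V = 6 * 6 * 6
V = 36 * 6
V = 216
216 mm^3


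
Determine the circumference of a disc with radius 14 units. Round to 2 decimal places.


Shape: circle
Radius r = 14 units
Formula: C = 2 * pi * r
C = 2 * pi * 14
C = 28 * pi
C = 87.96
87.96 units


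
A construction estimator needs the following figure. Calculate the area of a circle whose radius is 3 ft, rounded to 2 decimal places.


Shape: circle
Radius r = 3 ft
Formula: A = pi * r^2
r^2 = 3^2 = 9
A = pi * 9
A = 28.27
28.27 ft^2


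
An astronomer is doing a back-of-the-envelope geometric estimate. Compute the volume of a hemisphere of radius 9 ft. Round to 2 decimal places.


Shape: hemisphere (half of a sphere)
Radius r = 9 ft
Formula: V = (1/2) * (4/3) * pi * r^3 = (2/3) * pi * r^3
r^3 = 729
(2/3) * 729 = 486
V = 486 * pi
V = 1526.81
1526.81 ft^3


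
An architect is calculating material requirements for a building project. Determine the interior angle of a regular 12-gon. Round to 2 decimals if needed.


Shape: regular dodecagon (12 sides)
Formula: interior angle = (n - 2) * 180 / n
(n - 2) = 10
(n - 2) * 180 = 1800
angle = 1800 / 12
angle = 150
150 degrees


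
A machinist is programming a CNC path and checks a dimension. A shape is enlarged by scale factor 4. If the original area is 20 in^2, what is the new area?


Linear scale factor k = 4
Original area = 20 in^2
Rule: under a linear scaling by k, areas scale by k^2.
k^2 = 4^2 = 16
New area = 20 * 16
New area = 320
320 in^2


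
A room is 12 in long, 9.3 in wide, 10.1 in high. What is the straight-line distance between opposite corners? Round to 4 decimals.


Shape: rectangular box (space diagonal)
l = 12 in, w = 9.3 in, h = 10.1 in
Visualize: the diagonal of the base, then a right triangle with that diagonal and the height.
Formula: d = sqrt(l^2 + w^2 + h^2)
l^2 + w^2 + h^2 = 144 + 86.49 + 102.01 = 332.5
d = sqrt(332.5)
d = 18.2346
18.2346 in


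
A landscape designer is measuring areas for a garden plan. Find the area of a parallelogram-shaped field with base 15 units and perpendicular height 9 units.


Shape: parallelogram
Base b = 15 units, Height h = 9 units
Formula: A = b * h
A = 15 * 9
A = 135
135 units^2


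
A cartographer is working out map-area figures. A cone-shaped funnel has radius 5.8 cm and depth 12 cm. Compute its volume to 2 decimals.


Shape: cone
Radius r = 5.8 cm, Height h = 12 cm
Formula: V = (1/3) * pi * r^2 * h
r^2 = 33.64
pi * r^2 * h = pi * 33.64 * 12 = 403.68 * pi
V = 403.68 * pi / 3
V = 422.73
422.73 cm^3


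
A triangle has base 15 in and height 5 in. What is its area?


Shape: triangle
Base b = 15 in, Height h = 5 in
Formula: A = (1/2) * b * h
A = 0.5 * 15 * 5
A = 0.5 * 75
A = 37.5
37.5 in^2


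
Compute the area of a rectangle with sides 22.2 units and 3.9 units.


Shape: rectangle
Length l = 22.2 units, Width w = 3.9 units
Formula: A = l * w
A = 22.2 * 3.9
A = 86.58
86.58 units^2


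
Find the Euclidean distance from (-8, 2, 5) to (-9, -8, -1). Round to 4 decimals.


3D distance between two points
P1 = (-8, 2, 5), P2 = (-9, -8, -1)
Formula: d = sqrt((x2-x1)^2 + (y2-y1)^2 + (z2-z1)^2)
dx = -9 - -8 = -1
dy = -8 - 2 = -10
dz = -1 - 5 = -6
dx^2 + dy^2 + dz^2 = 1 + 100 + 36 = 137
d = sqrt(137)
d = 11.7047
11.7047 units


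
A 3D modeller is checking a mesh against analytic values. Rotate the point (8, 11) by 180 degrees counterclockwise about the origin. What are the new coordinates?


Transformation: rotation about the origin
Original point: (8, 11)
Rule for 180 deg: (x, y) -> (-x, -y)
Apply: (8, 11) -> (-8, -11)
(-8, -11)


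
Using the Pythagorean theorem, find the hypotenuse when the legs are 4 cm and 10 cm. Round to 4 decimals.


Shape: right triangle
Legs a = 4 cm, b = 10 cm
Formula: c = sqrt(a^2 + b^2)
a^2 = 16, b^2 = 100
a^2 + b^2 = 116
c = sqrt(116)
c = 10.7703
10.7703 cm


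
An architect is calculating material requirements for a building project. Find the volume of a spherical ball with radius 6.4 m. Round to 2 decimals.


Shape: sphere
Radius r = 6.4 m
Formula: V = (4/3) * pi * r^3
r^3 = 262.144
(4/3) * 262.144 = 349.525333
V = 349.525333 * pi
V = 1098.07
1098.07 m^3


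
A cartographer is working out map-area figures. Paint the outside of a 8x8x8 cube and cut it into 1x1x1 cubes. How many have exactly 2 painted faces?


Large cube: 8 x 8 x 8, cut into unit cubes.
n = 8, so n - 2 = 6
Cubes with 2 painted faces lie along the edges, excluding corners.
A cube has 12 edges; each contributes (n - 2) = 6 such cubes.
Count = 12 * 6 = 72
72 unit cubes


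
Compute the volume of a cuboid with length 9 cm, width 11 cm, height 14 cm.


Shape: rectangular prism
l = 9 cm, w = 11 cm, h = 14 cm
Formula: V = l * w * h
V = 9 * 11 * 14
V = 99 * 14
V = 1386
1386 cm^3


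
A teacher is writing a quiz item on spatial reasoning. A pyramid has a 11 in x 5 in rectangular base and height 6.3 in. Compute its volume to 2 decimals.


Shape: rectangular pyramid
Base: 11 in x 5 in, Height h = 6.3 in
Formula: V = (1/3) * base_area * h
base_area = 11 * 5 = 55
base_area * h = 55 * 6.3 = 346.5
V = 346.5 / 3
V = 115.5
115.5 in^3


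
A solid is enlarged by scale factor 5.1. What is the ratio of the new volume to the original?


Linear scale factor k = 5.1
Rule: under a linear scaling by k, volumes scale by k^3.
k^3 = 5.1 * 5.1 * 5.1
k^3 = 26.01 * 5.1
k^3 = 132.651
Volume scales by a factor of 132.651.
132.651 (dimensionless)


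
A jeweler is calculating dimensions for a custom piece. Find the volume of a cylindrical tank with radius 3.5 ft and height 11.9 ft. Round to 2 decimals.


Shape: cylinder
Radius r = 3.5 ft, Height h = 11.9 ft
Formula: V = pi * r^2 * h
r^2 = 12.25
V = pi * 12.25 * 11.9
V = 145.775 * pi
V = 457.97
457.97 ft^3


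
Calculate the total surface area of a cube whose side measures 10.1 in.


Shape: cube
Side s = 10.1 in
A cube has 6 square faces.
Formula: SA = 6 * s^2
s^2 = 102.01
SA = 6 * 102.01
SA = 612.06
612.06 in^2


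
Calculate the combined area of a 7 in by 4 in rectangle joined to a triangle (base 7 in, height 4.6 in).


Composite shape: rectangle + triangle
Rectangle area = 7 * 4 = 28
Triangle area = 0.5 * 7 * 4.6 = 16.1
Total = 28 + 16.1
Total = 44.1
44.1 in^2


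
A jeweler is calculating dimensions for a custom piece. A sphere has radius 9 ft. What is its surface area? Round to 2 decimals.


Shape: sphere
Radius r = 9 ft
Formula: SA = 4 * pi * r^2
r^2 = 81
SA = 4 * pi * 81
SA = 324 * pi
SA = 1017.88
1017.88 ft^2


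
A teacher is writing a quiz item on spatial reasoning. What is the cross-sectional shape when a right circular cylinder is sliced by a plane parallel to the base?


Solid: right circular cylinder
Cutting plane: parallel to the base
Visualize the intersection of the plane with the solid's surface.
The boundary of the cut region is a circle.
circle


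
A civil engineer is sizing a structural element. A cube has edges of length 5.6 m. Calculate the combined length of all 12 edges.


Shape: cube
Side s = 5.6 m
A cube has 12 edges, all equal.
Formula: total edge length = 12 * s
Total = 12 * 5.6
Total = 67.2
67.2 m


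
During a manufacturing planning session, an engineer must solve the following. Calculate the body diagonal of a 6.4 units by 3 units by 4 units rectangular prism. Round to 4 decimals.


Shape: rectangular box (space diagonal)
l = 6.4 units, w = 3 units, h = 4 units
Visualize: the diagonal of the base, then a right triangle with that diagonal and the height.
Formula: d = sqrt(l^2 + w^2 + h^2)
l^2 + w^2 + h^2 = 40.96 + 9 + 16 = 65.96
d = sqrt(65.96)
d = 8.1216
8.1216 units


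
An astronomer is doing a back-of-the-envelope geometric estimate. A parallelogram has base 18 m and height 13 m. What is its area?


Shape: parallelogram
Base b = 18 m, Height h = 13 m
Formula: A = b * h
A = 18 * 13
A = 234
234 m^2


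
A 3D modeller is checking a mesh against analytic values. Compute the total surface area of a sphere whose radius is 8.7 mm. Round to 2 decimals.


Shape: sphere
Radius r = 8.7 mm
Formula: SA = 4 * pi * r^2
r^2 = 75.69
SA = 4 * pi * 75.69
SA = 302.76 * pi
SA = 951.15
951.15 mm^2


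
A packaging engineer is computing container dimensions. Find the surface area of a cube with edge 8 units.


Shape: cube
Side s = 8 units
A cube has 6 square faces.
Formula: SA = 6 * s^2
s^2 = 64
SA = 6 * 64
SA = 384
384 units^2


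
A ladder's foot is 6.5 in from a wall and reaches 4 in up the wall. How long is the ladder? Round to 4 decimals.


Shape: right triangle
Legs a = 6.5 in, b = 4 in
Formula: c = sqrt(a^2 + b^2)
a^2 = 42.25, b^2 = 16
a^2 + b^2 = 58.25
c = sqrt(58.25)
c = 7.6322
7.6322 in


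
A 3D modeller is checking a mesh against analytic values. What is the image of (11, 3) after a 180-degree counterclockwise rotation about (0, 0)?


Transformation: rotation about the origin
Original point: (11, 3)
Rule for 180 deg: (x, y) -> (-x, -y)
Apply: (11, 3) -> (-11, -3)
(-11, -3)


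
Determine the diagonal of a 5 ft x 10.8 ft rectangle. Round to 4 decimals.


Shape: rectangle (diagonal via Pythagoras)
Sides: 5 ft and 10.8 ft
Formula: d = sqrt(l^2 + w^2)
l^2 = 25, w^2 = 116.64
l^2 + w^2 = 141.64
d = sqrt(141.64)
d = 11.9013
11.9013 ft


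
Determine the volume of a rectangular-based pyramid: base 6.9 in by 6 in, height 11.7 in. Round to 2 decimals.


Shape: rectangular pyramid
Base: 6.9 in x 6 in, Height h = 11.7 in
Formula: V = (1/3) * base_area * h
base_area = 6.9 * 6 = 41.4
base_area * h = 41.4 * 11.7 = 484.38
V = 484.38 / 3
V = 161.46
161.46 in^3


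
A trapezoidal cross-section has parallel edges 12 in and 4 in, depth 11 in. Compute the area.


Shape: trapezoid
Parallel sides a = 12 in, b = 4 in; Height h = 11 in
Formula: A = (a + b) * h / 2
a + b = 12 + 4 = 16
A = 16 * 11 / 2
A = 176 / 2
A = 88
88 in^2


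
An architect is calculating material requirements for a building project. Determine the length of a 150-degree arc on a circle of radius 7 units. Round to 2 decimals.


Shape: circular arc
Radius r = 7 units, Angle = 150 degrees
Formula: L = (angle/360) * 2 * pi * r
2 * pi * r = 14 * pi
L = (150/360) * 14 * pi
L = 5.833333 * pi
L = 18.33
18.33 units


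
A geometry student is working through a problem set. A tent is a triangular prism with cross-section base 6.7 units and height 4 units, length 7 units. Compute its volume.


Shape: triangular prism
Triangle base = 6.7 units, triangle height = 4 units, prism length L = 7 units
Formula: V = (1/2 * b * h_tri) * L
Cross-section area = 0.5 * 6.7 * 4 = 13.4
V = 13.4 * 7
V = 93.8
93.8 units^3


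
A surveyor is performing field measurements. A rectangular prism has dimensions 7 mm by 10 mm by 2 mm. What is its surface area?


Shape: rectangular prism
l = 7 mm, w = 10 mm, h = 2 mm
Formula: SA = 2(lw + lh + wh)
lw = 70, lh = 14, wh = 20
lw + lh + wh = 104
SA = 2 * 104
SA = 208
208 mm^2


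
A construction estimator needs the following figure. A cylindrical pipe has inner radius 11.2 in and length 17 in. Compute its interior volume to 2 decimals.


Shape: cylinder
Radius r = 11.2 in, Height h = 17 in
Formula: V = pi * r^2 * h
r^2 = 125.44
V = pi * 125.44 * 17
V = 2132.48 * pi
V = 6699.38
6699.38 in^3


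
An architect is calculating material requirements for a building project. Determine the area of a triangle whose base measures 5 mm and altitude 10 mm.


Shape: triangle
Base b = 5 mm, Height h = 10 mm
Formula: A = (1/2) * b * h
A = 0.5 * 5 * 10
A = 0.5 * 50
A = 25
25 mm^2


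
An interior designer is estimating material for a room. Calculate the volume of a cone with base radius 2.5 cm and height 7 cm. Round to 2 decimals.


Shape: cone
Radius r = 2.5 cm, Height h = 7 cm
Formula: V = (1/3) * pi * r^2 * h
r^2 = 6.25
pi * r^2 * h = pi * 6.25 * 7 = 43.75 * pi
V = 43.75 * pi / 3
V = 45.81
45.81 cm^3


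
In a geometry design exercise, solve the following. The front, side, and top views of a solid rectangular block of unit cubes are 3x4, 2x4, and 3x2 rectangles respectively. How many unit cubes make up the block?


Orthographic views of a solid rectangular block:
Front view 3 x 4 -> length = 3, height = 4
Side view 2 x 4 -> width = 2, height = 4 (consistent)
Top view 3 x 2 -> confirms length = 3, width = 2
The block is 3 x 2 x 4.
Total unit cubes = 3 * 2 * 4 = 24
24 unit cubes


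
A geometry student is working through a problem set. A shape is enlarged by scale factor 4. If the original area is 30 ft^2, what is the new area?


Linear scale factor k = 4
Original area = 30 ft^2
Rule: under a linear scaling by k, areas scale by k^2.
k^2 = 4^2 = 16
New area = 30 * 16
New area = 480
480 ft^2


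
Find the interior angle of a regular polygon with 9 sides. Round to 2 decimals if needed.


Shape: regular nonagon (9 sides)
Formula: interior angle = (n - 2) * 180 / n
(n - 2) = 7
(n - 2) * 180 = 1260
angle = 1260 / 9
angle = 140
140 degrees


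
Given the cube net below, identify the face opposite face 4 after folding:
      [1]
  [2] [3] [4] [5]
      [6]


Net: cross layout. Take square 3 as the base (bottom).
Fold the four squares in the horizontal row up around 3: 2 -> left, 4 -> right, 5 wraps to the top.
Fold 1 and 6 up from 3: 1 -> back, 6 -> front.
Opposite pairs are therefore: (1, 6), (2, 4), (3, 5).
Face 4 is opposite face 2.
face 2


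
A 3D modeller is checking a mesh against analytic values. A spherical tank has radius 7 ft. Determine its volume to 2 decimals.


Shape: sphere
Radius r = 7 ft
Formula: V = (4/3) * pi * r^3
r^3 = 343
(4/3) * 343 = 457.333333
V = 457.333333 * pi
V = 1436.76
1436.76 ft^3
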